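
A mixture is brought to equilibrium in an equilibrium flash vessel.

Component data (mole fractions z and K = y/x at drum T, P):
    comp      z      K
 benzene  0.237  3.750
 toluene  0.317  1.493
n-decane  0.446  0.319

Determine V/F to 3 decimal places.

V/F = 0.428

Material balance + equilibrium reduce to Σ zᵢ(Kᵢ−1)/(1+V/F(Kᵢ−1)) = 0.
g(0) = ΣzᵢKᵢ − 1 = 0.504 and g(1) = 1 − Σzᵢ/Kᵢ = -0.674, so a root lies in (0, 1).
Iterate (Newton) starting at V/F = 0.61:
  V/F = 0.610: g = -0.1560, g' = -0.901 → V/F = 0.437
  V/F = 0.437: g = -0.0077, g' = -0.841 → V/F = 0.428
Converged at V/F = 0.428.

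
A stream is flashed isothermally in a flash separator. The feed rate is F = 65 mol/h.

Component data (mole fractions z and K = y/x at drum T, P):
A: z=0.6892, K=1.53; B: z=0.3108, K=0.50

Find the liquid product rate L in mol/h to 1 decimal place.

L = 13.5 mol/h

Newton–Raphson from V/F = 0.58:
  V/F = 0.5800: g = 0.06052, g' = -0.2674 → V/F = 0.8063
  V/F = 0.8063: g = -0.00446, g' = -0.3132 → V/F = 0.7921
  V/F = 0.7921: g = -0.00003, g' = -0.3090 → V/F = 0.7920
Converged at V/F = 0.7920.
Then V = V/F·F = 0.7920·65 = 51.5 mol/h and L = F − V = 13.5 mol/h.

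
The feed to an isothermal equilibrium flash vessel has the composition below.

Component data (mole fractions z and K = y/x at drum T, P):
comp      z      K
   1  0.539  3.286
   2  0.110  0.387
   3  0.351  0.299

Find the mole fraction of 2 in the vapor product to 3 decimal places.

Rachford–Rice: g(ψ) = Σ zᵢ(Kᵢ−1)/(1+ψ(Kᵢ−1)) = 0.
Feasibility: ΣzᵢKᵢ = 1.919, Σzᵢ/Kᵢ = 1.622 — both > 1, two phases present.
Newton–Raphson from ψ = 0.47:
  ψ = 0.470: g = 0.1323, g' = -1.120 → ψ = 0.588
  ψ = 0.588: g = 0.0014, g' = -1.113 → ψ = 0.589
Converged at ψ = 0.589.
Compositions from xᵢ = zᵢ/(1+ψ(Kᵢ−1)), yᵢ = Kᵢxᵢ:
  1: x = 0.230, y = 0.754
  2: x = 0.172, y = 0.067
  3: x = 0.598, y = 0.179

y_2 = 0.067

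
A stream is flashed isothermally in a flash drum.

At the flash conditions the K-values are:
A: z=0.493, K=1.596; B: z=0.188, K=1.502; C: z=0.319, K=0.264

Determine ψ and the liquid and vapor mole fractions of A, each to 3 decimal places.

ψ = 0.365, x_A = 0.405, y_A = 0.646

Material balance + equilibrium reduce to Σ zᵢ(Kᵢ−1)/(1+ψ(Kᵢ−1)) = 0.
g(0) = ΣzᵢKᵢ − 1 = 0.153 and g(1) = 1 − Σzᵢ/Kᵢ = -0.642, so a root lies in (0, 1).
Newton–Raphson from ψ = 0.41:
  ψ = 0.410: g = -0.0219, g' = -0.500 → ψ = 0.366
  ψ = 0.366: g = -0.0006, g' = -0.476 → ψ = 0.365
Converged at ψ = 0.365.
Compositions from xᵢ = zᵢ/(1+ψ(Kᵢ−1)), yᵢ = Kᵢxᵢ:
  A: x = 0.405, y = 0.646
  B: x = 0.159, y = 0.239
  C: x = 0.436, y = 0.115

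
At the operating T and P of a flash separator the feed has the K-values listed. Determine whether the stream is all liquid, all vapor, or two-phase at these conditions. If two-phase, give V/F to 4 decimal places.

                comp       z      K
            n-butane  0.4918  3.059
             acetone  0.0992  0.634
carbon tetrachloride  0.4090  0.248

two-phase, V/F = 0.4656

ΣzᵢKᵢ = 1.6687; Σzᵢ/Kᵢ = 1.9664.
Both exceed 1, so a two-phase solution exists.
Material balance + equilibrium reduce to Σ zᵢ(Kᵢ−1)/(1+ψ(Kᵢ−1)) = 0.
Newton iteration, ψ⁰ = 0.5:
  ψ = 0.5000: g = -0.03839, g' = -1.1201 → ψ = 0.4657
  ψ = 0.4657: g = -0.00019, g' = -1.1105 → ψ = 0.4656
Converged at ψ = 0.4656.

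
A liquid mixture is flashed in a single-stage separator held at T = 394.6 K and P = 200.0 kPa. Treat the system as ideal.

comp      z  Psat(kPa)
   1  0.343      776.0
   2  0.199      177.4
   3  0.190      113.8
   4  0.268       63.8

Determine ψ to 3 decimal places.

Raoult's law: Kᵢ = Pᵢˢᵃᵗ/P = Pᵢˢᵃᵗ/200.0.
  K_1 = 776.0/200.0 = 3.88000, K_2 = 177.4/200.0 = 0.88700, K_3 = 113.8/200.0 = 0.56900, K_4 = 63.8/200.0 = 0.31900
Material balance + equilibrium reduce to Σ zᵢ(Kᵢ−1)/(1+ψ(Kᵢ−1)) = 0.
Feasibility: ΣzᵢKᵢ = 1.701, Σzᵢ/Kᵢ = 1.487 — both > 1, two phases present.
Newton iteration, ψ⁰ = 0.5:
  ψ = 0.500: g = -0.0001, g' = -0.824 → ψ = 0.500
Converged at ψ = 0.500.

ψ = 0.500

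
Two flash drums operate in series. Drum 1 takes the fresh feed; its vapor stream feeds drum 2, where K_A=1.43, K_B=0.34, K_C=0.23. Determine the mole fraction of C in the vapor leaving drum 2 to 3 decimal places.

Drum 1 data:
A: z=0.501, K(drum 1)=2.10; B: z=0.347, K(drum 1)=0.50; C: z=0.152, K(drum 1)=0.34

Drum 1:
Rachford–Rice: g(ψ₁) = Σ zᵢ(Kᵢ−1)/(1+ψ₁(Kᵢ−1)) = 0.
Check two-phase: ΣzᵢKᵢ = 1.277 > 1 and Σzᵢ/Kᵢ = 1.380 > 1, so g(0) = 0.277 > 0 and g(1) = -0.380 < 0.
Newton–Raphson from ψ₁ = 0.5:
  ψ₁ = 0.500: g = -0.0255, g' = -0.554 → ψ₁ = 0.454
Converged at ψ₁ = 0.454.
Drum-1 compositions:
  A: x = 0.334, y = 0.702
  B: x = 0.449, y = 0.224
  C: x = 0.217, y = 0.074
Drum-2 feed = drum-1 vapor: z₂ = (0.7018, 0.2244, 0.0738).
Drum 2:
Rachford–Rice: g(ψ₂) = Σ zᵢ(Kᵢ−1)/(1+ψ₂(Kᵢ−1)) = 0.
g(0) = ΣzᵢKᵢ − 1 = 0.097 and g(1) = 1 − Σzᵢ/Kᵢ = -0.472, so a root lies in (0, 1).
Newton–Raphson from ψ₂ = 0.59:
  ψ₂ = 0.590: g = -0.1060, g' = -0.492 → ψ₂ = 0.374
  ψ₂ = 0.374: g = -0.0166, g' = -0.355 → ψ₂ = 0.328
  ψ₂ = 0.328: g = -0.0004, g' = -0.337 → ψ₂ = 0.326
Converged at ψ₂ = 0.326.
  A: x = 0.615, y = 0.880
  B: x = 0.286, y = 0.097
  C: x = 0.099, y = 0.023

y_C (drum 2) = 0.023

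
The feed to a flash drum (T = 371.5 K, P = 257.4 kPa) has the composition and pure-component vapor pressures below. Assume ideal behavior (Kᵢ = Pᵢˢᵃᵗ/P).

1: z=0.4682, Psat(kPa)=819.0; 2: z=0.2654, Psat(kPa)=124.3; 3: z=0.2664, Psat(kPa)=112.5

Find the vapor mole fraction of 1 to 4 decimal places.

y_1 = 0.6318

Raoult's law: Kᵢ = Pᵢˢᵃᵗ/P = Pᵢˢᵃᵗ/257.4.
  K_1 = 819.0/257.4 = 3.181818, K_2 = 124.3/257.4 = 0.482906, K_3 = 112.5/257.4 = 0.437063
Let ψ = V/F and solve Σ zᵢ(Kᵢ−1)/(1+ψ(Kᵢ−1)) = 0.
g(0) = ΣzᵢKᵢ − 1 = 0.7343 and g(1) = 1 − Σzᵢ/Kᵢ = -0.3063, so a root lies in (0, 1).
Newton–Raphson from ψ = 0.42:
  ψ = 0.4200: g = 0.16134, g' = -0.8675 → ψ = 0.6060
  ψ = 0.6060: g = 0.01243, g' = -0.7583 → ψ = 0.6224
Converged at ψ = 0.6224.
Compositions from xᵢ = zᵢ/(1+ψ(Kᵢ−1)), yᵢ = Kᵢxᵢ:
  1: x = 0.1986, y = 0.6318
  2: x = 0.3914, y = 0.1890
  3: x = 0.4101, y = 0.1792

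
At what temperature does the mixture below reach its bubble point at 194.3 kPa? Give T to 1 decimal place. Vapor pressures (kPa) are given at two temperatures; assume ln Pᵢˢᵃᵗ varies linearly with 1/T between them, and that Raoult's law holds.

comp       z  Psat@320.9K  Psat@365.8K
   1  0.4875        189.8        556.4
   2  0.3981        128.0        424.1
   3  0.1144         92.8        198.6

Bubble-point temperature: ΣzᵢPᵢˢᵃᵗ(T) = P. Interpolate ln Pᵢˢᵃᵗ = aᵢ + bᵢ/T.
  T = 320.9 K: ΣzᵢPᵢˢᵃᵗ = 154.10 kPa
  T = 365.8 K: ΣzᵢPᵢˢᵃᵗ = 462.80 kPa
  T = 343.4 K: ΣzᵢPᵢˢᵃᵗ = 276.81 kPa
  T = 332.1 K: ΣzᵢPᵢˢᵃᵗ = 208.24 kPa
  T = 326.5 K: ΣzᵢPᵢˢᵃᵗ = 179.58 kPa
  T = 329.3 K: ΣzᵢPᵢˢᵃᵗ = 193.50 kPa
Interpolating between 329.3 K and 332.1 K gives T ≈ 329.5 K.

T = 329.5 K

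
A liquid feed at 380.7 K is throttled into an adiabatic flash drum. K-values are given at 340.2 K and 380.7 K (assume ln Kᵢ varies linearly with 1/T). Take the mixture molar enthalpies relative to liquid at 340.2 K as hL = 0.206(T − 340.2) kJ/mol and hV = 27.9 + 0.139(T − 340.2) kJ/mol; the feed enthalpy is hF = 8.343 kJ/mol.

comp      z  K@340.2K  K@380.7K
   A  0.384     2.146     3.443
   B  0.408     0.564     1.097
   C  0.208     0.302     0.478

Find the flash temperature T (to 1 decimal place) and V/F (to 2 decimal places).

T = 343.8 K, V/F = 0.27

Adiabatic flash: solve Rachford–Rice at each trial T, then check hF = ψ·hV(T) + (1−ψ)·hL(T).
  T = 340.2 K: K = (2.146, 0.564, 0.302), RR gives ψ = 0.190, H_out = 5.303 kJ/mol
  T = 380.7 K: K = (3.443, 1.097, 0.478), RR gives ψ = 1.000, H_out = 33.529 kJ/mol
  T = 360.4 K: K = (2.753, 0.801, 0.385), RR gives ψ = 0.666, H_out = 21.840 kJ/mol
  T = 350.3 K: K = (2.439, 0.675, 0.342), RR gives ψ = 0.424, H_out = 13.617 kJ/mol
  T = 345.2 K: K = (2.289, 0.617, 0.321), RR gives ψ = 0.306, H_out = 9.466 kJ/mol
  T = 342.7 K: K = (2.217, 0.590, 0.312), RR gives ψ = 0.248, H_out = 7.403 kJ/mol
  T = 343.9 K: K = (2.251, 0.603, 0.316), RR gives ψ = 0.276, H_out = 8.397 kJ/mol
Linear interpolation between T = 342.7 (H_out = 7.403) and T = 343.9 (H_out = 8.397) on hF = 8.343 gives T ≈ 343.8 K, at which ψ = 0.27.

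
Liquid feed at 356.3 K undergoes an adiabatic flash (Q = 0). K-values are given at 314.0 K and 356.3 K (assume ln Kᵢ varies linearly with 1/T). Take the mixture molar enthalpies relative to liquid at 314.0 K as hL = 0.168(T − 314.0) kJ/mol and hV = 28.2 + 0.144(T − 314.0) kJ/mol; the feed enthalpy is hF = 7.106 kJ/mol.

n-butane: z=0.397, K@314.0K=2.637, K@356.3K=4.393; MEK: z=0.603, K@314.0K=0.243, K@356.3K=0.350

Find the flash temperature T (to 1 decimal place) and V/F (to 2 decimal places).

T = 320.5 K, V/F = 0.21

Adiabatic flash: solve Rachford–Rice at each trial T, then check hF = ψ·hV(T) + (1−ψ)·hL(T).
  T = 314.0 K: K = (2.637, 0.243), RR gives ψ = 0.156, H_out = 4.402 kJ/mol
  T = 356.3 K: K = (4.393, 0.350), RR gives ψ = 0.433, H_out = 18.879 kJ/mol
  T = 335.1 K: K = (3.457, 0.295), RR gives ψ = 0.318, H_out = 12.340 kJ/mol
  T = 324.6 K: K = (3.034, 0.269), RR gives ψ = 0.246, H_out = 8.668 kJ/mol
  T = 319.3 K: K = (2.832, 0.256), RR gives ψ = 0.204, H_out = 6.625 kJ/mol
  T = 322.0 K: K = (2.934, 0.262), RR gives ψ = 0.226, H_out = 7.685 kJ/mol
  T = 320.6 K: K = (2.881, 0.259), RR gives ψ = 0.215, H_out = 7.140 kJ/mol
Linear interpolation between T = 319.3 (H_out = 6.625) and T = 320.6 (H_out = 7.140) on hF = 7.106 gives T ≈ 320.5 K, at which ψ = 0.21.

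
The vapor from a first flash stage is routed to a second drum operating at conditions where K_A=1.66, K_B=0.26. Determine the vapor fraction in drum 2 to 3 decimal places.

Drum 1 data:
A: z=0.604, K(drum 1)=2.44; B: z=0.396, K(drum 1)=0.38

Drum 1:
Material balance + equilibrium reduce to Σ zᵢ(Kᵢ−1)/(1+ψ₁(Kᵢ−1)) = 0.
g(0) = ΣzᵢKᵢ − 1 = 0.624 and g(1) = 1 − Σzᵢ/Kᵢ = -0.290, so a root lies in (0, 1).
Iterate (Newton) starting at ψ₁ = 0.5:
  ψ₁ = 0.500: g = 0.1498, g' = -0.743 → ψ₁ = 0.702
  ψ₁ = 0.702: g = -0.0019, g' = -0.787 → ψ₁ = 0.699
Converged at ψ₁ = 0.699.
Drum-1 compositions:
  A: x = 0.301, y = 0.734
  B: x = 0.699, y = 0.266
Drum-2 feed = drum-1 vapor: z₂ = (0.7344, 0.2656).
Drum 2:
Material balance + equilibrium reduce to Σ zᵢ(Kᵢ−1)/(1+ψ₂(Kᵢ−1)) = 0.
Check two-phase: ΣzᵢKᵢ = 1.288 > 1 and Σzᵢ/Kᵢ = 1.464 > 1, so g(0) = 0.288 > 0 and g(1) = -0.464 < 0.
Binary case is linear: z₁(K₁−1)(1+ψ₂(K₂−1)) + z₂(K₂−1)(1+ψ₂(K₁−1)) = 0
⇒ ψ₂ = [z₁(K₁−1)+z₂(K₂−1)] / [−(K₁−1)(K₂−1)] = 0.2881/0.4884 = 0.590
  A: x = 0.529, y = 0.877
  B: x = 0.471, y = 0.123

V/F (drum 2) = 0.590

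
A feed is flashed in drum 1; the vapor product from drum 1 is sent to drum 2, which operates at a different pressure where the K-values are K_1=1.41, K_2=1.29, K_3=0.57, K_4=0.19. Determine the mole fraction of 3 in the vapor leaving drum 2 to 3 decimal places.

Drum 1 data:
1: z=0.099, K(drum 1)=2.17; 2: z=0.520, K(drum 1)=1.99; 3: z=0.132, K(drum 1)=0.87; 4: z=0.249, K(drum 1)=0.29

y_3 (drum 2) = 0.081

Drum 1:
Newton–Raphson from ψ₁ = 0.66:
  ψ₁ = 0.660: g = 0.0253, g' = -0.677 → ψ₁ = 0.697
  ψ₁ = 0.697: g = -0.0007, g' = -0.715 → ψ₁ = 0.696
Converged at ψ₁ = 0.696.
Drum-1 compositions:
  1: x = 0.055, y = 0.118
  2: x = 0.308, y = 0.613
  3: x = 0.145, y = 0.126
  4: x = 0.493, y = 0.143
Drum-2 feed = drum-1 vapor: z₂ = (0.1184, 0.6125, 0.1263, 0.1428).
Drum 2:
Rachford–Rice: g(ψ₂) = Σ zᵢ(Kᵢ−1)/(1+ψ₂(Kᵢ−1)) = 0.
g(0) = ΣzᵢKᵢ − 1 = 0.056 and g(1) = 1 − Σzᵢ/Kᵢ = -0.532, so a root lies in (0, 1).
Newton iteration, ψ₂⁰ = 0.5:
  ψ₂ = 0.500: g = -0.0682, g' = -0.356 → ψ₂ = 0.308
  ψ₂ = 0.308: g = -0.0106, g' = -0.257 → ψ₂ = 0.267
  ψ₂ = 0.267: g = -0.0003, g' = -0.243 → ψ₂ = 0.266
Converged at ψ₂ = 0.266.
  1: x = 0.107, y = 0.151
  2: x = 0.569, y = 0.734
  3: x = 0.143, y = 0.081
  4: x = 0.182, y = 0.035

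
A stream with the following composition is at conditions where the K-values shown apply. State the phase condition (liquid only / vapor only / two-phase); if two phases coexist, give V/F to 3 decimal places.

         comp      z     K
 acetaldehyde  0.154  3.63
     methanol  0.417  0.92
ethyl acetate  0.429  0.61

ΣzᵢKᵢ = 1.204; Σzᵢ/Kᵢ = 1.199.
Both exceed 1, so a two-phase solution exists.
Rachford–Rice: g(ψ) = Σ zᵢ(Kᵢ−1)/(1+ψ(Kᵢ−1)) = 0.
Iterate (Newton) starting at ψ = 0.54:
  ψ = 0.540: g = -0.0795, g' = -0.289 → ψ = 0.266
  ψ = 0.266: g = 0.0178, g' = -0.453 → ψ = 0.305
  ψ = 0.305: g = 0.0008, g' = -0.415 → ψ = 0.307
Converged at ψ = 0.307.

two-phase, V/F = 0.307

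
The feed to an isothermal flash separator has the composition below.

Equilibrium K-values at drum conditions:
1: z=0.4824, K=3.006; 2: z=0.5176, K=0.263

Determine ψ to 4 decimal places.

ψ = 0.3965

Rachford–Rice: g(ψ) = Σ zᵢ(Kᵢ−1)/(1+ψ(Kᵢ−1)) = 0.
g(0) = ΣzᵢKᵢ − 1 = 0.5862 and g(1) = 1 − Σzᵢ/Kᵢ = -1.1285, so a root lies in (0, 1).
Binary case is linear: z₁(K₁−1)(1+ψ(K₂−1)) + z₂(K₂−1)(1+ψ(K₁−1)) = 0
⇒ ψ = [z₁(K₁−1)+z₂(K₂−1)] / [−(K₁−1)(K₂−1)] = 0.58622/1.47842 = 0.3965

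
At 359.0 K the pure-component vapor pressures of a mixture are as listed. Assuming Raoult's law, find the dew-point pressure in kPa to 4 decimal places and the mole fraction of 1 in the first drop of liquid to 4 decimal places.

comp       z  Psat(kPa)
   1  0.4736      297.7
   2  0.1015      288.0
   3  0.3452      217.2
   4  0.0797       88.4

At the dew point ψ → 1, so Σzᵢ/Kᵢ = 1 with Kᵢ = Pᵢˢᵃᵗ/P ⇒ 1/P = Σzᵢ/Pᵢˢᵃᵗ.
1/P = 0.4736/297.7 + 0.1015/288.0 + 0.3452/217.2 + 0.0797/88.4 = 0.0044342 ⇒ P = 225.5200 kPa
xᵢ = zᵢP/Pᵢˢᵃᵗ ⇒ x_1 = 0.4736·225.5200/297.7 = 0.3588

Pdew = 225.5200 kPa, x_1 = 0.3588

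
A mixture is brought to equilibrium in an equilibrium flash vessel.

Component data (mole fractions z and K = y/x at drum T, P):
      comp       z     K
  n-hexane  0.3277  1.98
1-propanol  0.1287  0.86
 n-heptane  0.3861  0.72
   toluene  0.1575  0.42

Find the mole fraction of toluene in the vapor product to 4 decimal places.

Rachford–Rice: g(β) = Σ zᵢ(Kᵢ−1)/(1+β(Kᵢ−1)) = 0.
Check two-phase: ΣzᵢKᵢ = 1.1037 > 1 and Σzᵢ/Kᵢ = 1.2264 > 1, so g(0) = 0.1037 > 0 and g(1) = -0.2264 < 0.
Newton iteration, β⁰ = 0.48:
  β = 0.4800: g = -0.05240, g' = -0.2906 → β = 0.2997
  β = 0.2997: g = 0.00085, g' = -0.3045 → β = 0.3025
Converged at β = 0.3025.
Compositions from xᵢ = zᵢ/(1+β(Kᵢ−1)), yᵢ = Kᵢxᵢ:
  n-hexane: x = 0.2528, y = 0.5005
  1-propanol: x = 0.1344, y = 0.1156
  n-heptane: x = 0.4218, y = 0.3037
  toluene: x = 0.1910, y = 0.0802

y_toluene = 0.0802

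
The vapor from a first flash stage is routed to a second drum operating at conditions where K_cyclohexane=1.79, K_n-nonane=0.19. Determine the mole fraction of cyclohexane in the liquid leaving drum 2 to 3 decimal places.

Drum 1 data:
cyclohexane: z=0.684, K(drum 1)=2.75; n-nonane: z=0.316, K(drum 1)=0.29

Drum 1:
Rachford–Rice: g(ψ₁) = Σ zᵢ(Kᵢ−1)/(1+ψ₁(Kᵢ−1)) = 0.
Feasibility: ΣzᵢKᵢ = 1.973, Σzᵢ/Kᵢ = 1.338 — both > 1, two phases present.
Newton–Raphson from ψ₁ = 0.5:
  ψ₁ = 0.500: g = 0.2906, g' = -0.979 → ψ₁ = 0.797
  ψ₁ = 0.797: g = -0.0168, g' = -1.210 → ψ₁ = 0.783
Converged at ψ₁ = 0.783.
Drum-1 compositions:
  cyclohexane: x = 0.289, y = 0.794
  n-nonane: x = 0.711, y = 0.206
Drum-2 feed = drum-1 vapor: z₂ = (0.7937, 0.2063).
Drum 2:
Material balance + equilibrium reduce to Σ zᵢ(Kᵢ−1)/(1+ψ₂(Kᵢ−1)) = 0.
Feasibility: ΣzᵢKᵢ = 1.460, Σzᵢ/Kᵢ = 1.529 — both > 1, two phases present.
Binary case is linear: z₁(K₁−1)(1+ψ₂(K₂−1)) + z₂(K₂−1)(1+ψ₂(K₁−1)) = 0
⇒ ψ₂ = [z₁(K₁−1)+z₂(K₂−1)] / [−(K₁−1)(K₂−1)] = 0.4599/0.6399 = 0.719
  cyclohexane: x = 0.506, y = 0.906
  n-nonane: x = 0.494, y = 0.094

x_cyclohexane (drum 2) = 0.506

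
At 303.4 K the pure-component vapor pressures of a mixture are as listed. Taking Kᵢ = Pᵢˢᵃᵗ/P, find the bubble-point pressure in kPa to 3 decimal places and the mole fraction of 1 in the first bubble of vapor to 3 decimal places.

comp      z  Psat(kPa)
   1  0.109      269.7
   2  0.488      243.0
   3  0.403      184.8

At the bubble point ψ → 0, so ΣzᵢKᵢ = 1 with Kᵢ = Pᵢˢᵃᵗ/P ⇒ P = ΣzᵢPᵢˢᵃᵗ.
P = 0.109·269.7 + 0.488·243.0 + 0.403·184.8 = 222.456 kPa
yᵢ = zᵢPᵢˢᵃᵗ/P ⇒ y_1 = 0.109·269.7/222.456 = 0.132

Pbub = 222.456 kPa, y_1 = 0.132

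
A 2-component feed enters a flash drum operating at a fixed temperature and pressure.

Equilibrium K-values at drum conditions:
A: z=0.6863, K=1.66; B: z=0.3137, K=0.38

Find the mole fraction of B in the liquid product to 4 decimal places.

x_B = 0.5156

Material balance + equilibrium reduce to Σ zᵢ(Kᵢ−1)/(1+β(Kᵢ−1)) = 0.
g(0) = ΣzᵢKᵢ − 1 = 0.2585 and g(1) = 1 − Σzᵢ/Kᵢ = -0.2390, so a root lies in (0, 1).
Binary case is linear: z₁(K₁−1)(1+β(K₂−1)) + z₂(K₂−1)(1+β(K₁−1)) = 0
⇒ β = [z₁(K₁−1)+z₂(K₂−1)] / [−(K₁−1)(K₂−1)] = 0.25846/0.40920 = 0.6316
Compositions from xᵢ = zᵢ/(1+β(Kᵢ−1)), yᵢ = Kᵢxᵢ:
  A: x = 0.4844, y = 0.8041
  B: x = 0.5156, y = 0.1959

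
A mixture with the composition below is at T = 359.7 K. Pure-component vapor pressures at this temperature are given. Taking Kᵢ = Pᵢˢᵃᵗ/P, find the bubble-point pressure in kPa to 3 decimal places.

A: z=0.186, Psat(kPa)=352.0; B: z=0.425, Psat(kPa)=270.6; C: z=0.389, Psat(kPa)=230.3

At the bubble point ψ → 0, so ΣzᵢKᵢ = 1 with Kᵢ = Pᵢˢᵃᵗ/P ⇒ P = ΣzᵢPᵢˢᵃᵗ.
P = 0.186·352.0 + 0.425·270.6 + 0.389·230.3 = 270.064 kPa

Pbub = 270.064 kPa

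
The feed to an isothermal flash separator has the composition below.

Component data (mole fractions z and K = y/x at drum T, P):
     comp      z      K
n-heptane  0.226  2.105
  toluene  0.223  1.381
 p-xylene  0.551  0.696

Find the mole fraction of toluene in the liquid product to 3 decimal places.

x_toluene = 0.177

Rachford–Rice: g(ψ) = Σ zᵢ(Kᵢ−1)/(1+ψ(Kᵢ−1)) = 0.
Check two-phase: ΣzᵢKᵢ = 1.167 > 1 and Σzᵢ/Kᵢ = 1.061 > 1, so g(0) = 0.167 > 0 and g(1) = -0.061 < 0.
Newton iteration, ψ⁰ = 0.5:
  ψ = 0.500: g = 0.0347, g' = -0.208 → ψ = 0.667
  ψ = 0.667: g = 0.0015, g' = -0.192 → ψ = 0.674
Converged at ψ = 0.674.
Compositions from xᵢ = zᵢ/(1+ψ(Kᵢ−1)), yᵢ = Kᵢxᵢ:
  n-heptane: x = 0.130, y = 0.273
  toluene: x = 0.177, y = 0.245
  p-xylene: x = 0.693, y = 0.482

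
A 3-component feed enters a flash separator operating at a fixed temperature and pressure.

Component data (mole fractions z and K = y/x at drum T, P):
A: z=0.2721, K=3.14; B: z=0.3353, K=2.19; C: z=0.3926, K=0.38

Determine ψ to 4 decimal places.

Rachford–Rice: g(ψ) = Σ zᵢ(Kᵢ−1)/(1+ψ(Kᵢ−1)) = 0.
Feasibility: ΣzᵢKᵢ = 1.7379, Σzᵢ/Kᵢ = 1.2729 — both > 1, two phases present.
Newton–Raphson from ψ = 0.42:
  ψ = 0.4200: g = 0.24359, g' = -0.8326 → ψ = 0.7126
  ψ = 0.7126: g = 0.01048, g' = -0.8188 → ψ = 0.7254
  ψ = 0.7254: g = -0.00005, g' = -0.8265 → ψ = 0.7253
Converged at ψ = 0.7253.

ψ = 0.7253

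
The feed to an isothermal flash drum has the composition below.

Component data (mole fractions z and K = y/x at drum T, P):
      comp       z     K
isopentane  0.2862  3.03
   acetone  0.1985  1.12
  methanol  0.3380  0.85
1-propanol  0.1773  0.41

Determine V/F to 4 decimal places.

Material balance + equilibrium reduce to Σ zᵢ(Kᵢ−1)/(1+V/F(Kᵢ−1)) = 0.
Feasibility: ΣzᵢKᵢ = 1.4495, Σzᵢ/Kᵢ = 1.1018 — both > 1, two phases present.
Newton iteration, V/F⁰ = 0.53:
  V/F = 0.5300: g = 0.09499, g' = -0.4158 → V/F = 0.7584
  V/F = 0.7584: g = 0.00407, g' = -0.3971 → V/F = 0.7687
Converged at V/F = 0.7687.

V/F = 0.7687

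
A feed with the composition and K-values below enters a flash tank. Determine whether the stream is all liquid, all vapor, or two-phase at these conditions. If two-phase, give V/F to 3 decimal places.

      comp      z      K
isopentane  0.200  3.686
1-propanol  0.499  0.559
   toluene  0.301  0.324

ΣzᵢKᵢ = 1.114; Σzᵢ/Kᵢ = 1.876.
Both exceed 1, so a two-phase solution exists.
Material balance + equilibrium reduce to Σ zᵢ(Kᵢ−1)/(1+ψ(Kᵢ−1)) = 0.
Newton iteration, ψ⁰ = 0.5:
  ψ = 0.500: g = -0.3604, g' = -0.736 → ψ = 0.011
  ψ = 0.011: g = 0.0963, g' = -1.602 → ψ = 0.071
  ψ = 0.071: g = 0.0106, g' = -1.274 → ψ = 0.079
Converged at ψ = 0.079.

two-phase, V/F = 0.079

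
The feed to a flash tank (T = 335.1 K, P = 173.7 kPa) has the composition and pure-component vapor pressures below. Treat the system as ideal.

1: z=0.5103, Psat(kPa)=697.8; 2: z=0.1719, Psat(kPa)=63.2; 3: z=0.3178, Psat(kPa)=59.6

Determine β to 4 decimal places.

Raoult's law: Kᵢ = Pᵢˢᵃᵗ/P = Pᵢˢᵃᵗ/173.7.
  K_1 = 697.8/173.7 = 4.017271, K_2 = 63.2/173.7 = 0.363846, K_3 = 59.6/173.7 = 0.343120
Rachford–Rice: g(β) = Σ zᵢ(Kᵢ−1)/(1+β(Kᵢ−1)) = 0.
g(0) = ΣzᵢKᵢ − 1 = 1.2216 and g(1) = 1 − Σzᵢ/Kᵢ = -0.5257, so a root lies in (0, 1).
Newton iteration, β⁰ = 0.5:
  β = 0.5000: g = 0.14255, g' = -1.1919 → β = 0.6196
  β = 0.6196: g = 0.00404, g' = -1.1437 → β = 0.6231
Converged at β = 0.6231.

β = 0.6231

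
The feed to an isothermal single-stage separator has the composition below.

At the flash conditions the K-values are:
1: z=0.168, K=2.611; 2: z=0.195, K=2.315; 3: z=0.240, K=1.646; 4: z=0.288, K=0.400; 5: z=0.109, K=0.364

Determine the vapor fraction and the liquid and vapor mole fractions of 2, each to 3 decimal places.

Let ψ = V/F and solve Σ zᵢ(Kᵢ−1)/(1+ψ(Kᵢ−1)) = 0.
g(0) = ΣzᵢKᵢ − 1 = 0.440 and g(1) = 1 − Σzᵢ/Kᵢ = -0.314, so a root lies in (0, 1).
Newton iteration, ψ⁰ = 0.69:
  ψ = 0.690: g = -0.0486, g' = -0.680 → ψ = 0.619
  ψ = 0.619: g = -0.0014, g' = -0.645 → ψ = 0.617
Converged at ψ = 0.617.
Compositions from xᵢ = zᵢ/(1+ψ(Kᵢ−1)), yᵢ = Kᵢxᵢ:
  1: x = 0.084, y = 0.220
  2: x = 0.108, y = 0.249
  3: x = 0.172, y = 0.283
  4: x = 0.457, y = 0.183
  5: x = 0.179, y = 0.065

ψ = 0.617, x_2 = 0.108, y_2 = 0.249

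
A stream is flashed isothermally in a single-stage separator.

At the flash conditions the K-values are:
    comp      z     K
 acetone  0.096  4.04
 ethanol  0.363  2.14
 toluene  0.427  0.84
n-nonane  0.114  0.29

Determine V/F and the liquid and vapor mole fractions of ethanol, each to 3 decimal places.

Rachford–Rice: g(V/F) = Σ zᵢ(Kᵢ−1)/(1+V/F(Kᵢ−1)) = 0.
Feasibility: ΣzᵢKᵢ = 1.556, Σzᵢ/Kᵢ = 1.095 — both > 1, two phases present.
Iterate (Newton) starting at V/F = 0.5:
  V/F = 0.500: g = 0.1796, g' = -0.482 → V/F = 0.873
  V/F = 0.873: g = -0.0048, g' = -0.597 → V/F = 0.865
  V/F = 0.865: g = -0.0000, g' = -0.587 → V/F = 0.864
Converged at V/F = 0.864.
Compositions from xᵢ = zᵢ/(1+V/F(Kᵢ−1)), yᵢ = Kᵢxᵢ:
  acetone: x = 0.026, y = 0.107
  ethanol: x = 0.183, y = 0.391
  toluene: x = 0.496, y = 0.416
  n-nonane: x = 0.295, y = 0.086

V/F = 0.864, x_ethanol = 0.183, y_ethanol = 0.391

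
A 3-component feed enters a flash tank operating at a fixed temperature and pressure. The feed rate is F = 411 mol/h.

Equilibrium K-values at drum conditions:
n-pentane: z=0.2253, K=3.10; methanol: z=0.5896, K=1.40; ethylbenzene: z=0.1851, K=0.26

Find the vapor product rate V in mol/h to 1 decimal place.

V = 338.5 mol/h

Rachford–Rice: g(V/F) = Σ zᵢ(Kᵢ−1)/(1+V/F(Kᵢ−1)) = 0.
Feasibility: ΣzᵢKᵢ = 1.5720, Σzᵢ/Kᵢ = 1.2057 — both > 1, two phases present.
Iterate (Newton) starting at V/F = 0.5:
  V/F = 0.5000: g = 0.20991, g' = -0.5573 → V/F = 0.8766
  V/F = 0.8766: g = -0.04877, g' = -0.9962 → V/F = 0.8277
  V/F = 0.8277: g = -0.00350, g' = -0.8608 → V/F = 0.8236
Converged at V/F = 0.8236.
Then V = V/F·F = 0.8236·411 = 338.5 mol/h and L = F − V = 72.5 mol/h.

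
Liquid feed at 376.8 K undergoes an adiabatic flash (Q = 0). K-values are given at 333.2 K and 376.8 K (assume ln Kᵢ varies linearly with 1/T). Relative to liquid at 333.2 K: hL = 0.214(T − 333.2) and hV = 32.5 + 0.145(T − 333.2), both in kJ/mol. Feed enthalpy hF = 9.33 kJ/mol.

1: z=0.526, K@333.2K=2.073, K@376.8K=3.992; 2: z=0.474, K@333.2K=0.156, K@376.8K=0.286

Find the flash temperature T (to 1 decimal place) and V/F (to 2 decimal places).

Adiabatic flash: solve Rachford–Rice at each trial T, then check hF = ψ·hV(T) + (1−ψ)·hL(T).
  T = 333.2 K: K = (2.073, 0.156), RR gives ψ = 0.181, H_out = 5.898 kJ/mol
  T = 376.8 K: K = (3.992, 0.286), RR gives ψ = 0.578, H_out = 26.385 kJ/mol
  T = 355.0 K: K = (2.935, 0.215), RR gives ψ = 0.425, H_out = 17.847 kJ/mol
  T = 344.1 K: K = (2.480, 0.184), RR gives ψ = 0.325, H_out = 12.636 kJ/mol
  T = 338.6 K: K = (2.269, 0.170), RR gives ψ = 0.260, H_out = 9.505 kJ/mol
  T = 335.9 K: K = (2.170, 0.163), RR gives ψ = 0.223, H_out = 7.782 kJ/mol
  T = 337.2 K: K = (2.217, 0.166), RR gives ψ = 0.241, H_out = 8.629 kJ/mol
Linear interpolation between T = 337.2 (H_out = 8.629) and T = 338.6 (H_out = 9.505) on hF = 9.33 gives T ≈ 338.3 K, at which ψ = 0.26.

T = 338.3 K, V/F = 0.26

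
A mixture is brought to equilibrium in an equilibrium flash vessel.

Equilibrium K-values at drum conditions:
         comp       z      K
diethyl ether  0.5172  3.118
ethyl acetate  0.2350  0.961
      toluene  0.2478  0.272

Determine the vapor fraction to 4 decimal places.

Let ψ = V/F and solve Σ zᵢ(Kᵢ−1)/(1+ψ(Kᵢ−1)) = 0.
g(0) = ΣzᵢKᵢ − 1 = 0.9059 and g(1) = 1 − Σzᵢ/Kᵢ = -0.3214, so a root lies in (0, 1).
Newton–Raphson from ψ = 0.5:
  ψ = 0.5000: g = 0.23903, g' = -0.8723 → ψ = 0.7740
  ψ = 0.7740: g = -0.00768, g' = -1.0227 → ψ = 0.7665
Converged at ψ = 0.7665.

ψ = 0.7665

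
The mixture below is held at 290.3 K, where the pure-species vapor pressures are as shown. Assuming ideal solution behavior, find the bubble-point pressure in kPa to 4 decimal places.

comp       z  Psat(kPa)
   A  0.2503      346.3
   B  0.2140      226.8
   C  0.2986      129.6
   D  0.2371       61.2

Pbub = 188.4232 kPa

At the bubble point ψ → 0, so ΣzᵢKᵢ = 1 with Kᵢ = Pᵢˢᵃᵗ/P ⇒ P = ΣzᵢPᵢˢᵃᵗ.
P = 0.2503·346.3 + 0.2140·226.8 + 0.2986·129.6 + 0.2371·61.2 = 188.4232 kPa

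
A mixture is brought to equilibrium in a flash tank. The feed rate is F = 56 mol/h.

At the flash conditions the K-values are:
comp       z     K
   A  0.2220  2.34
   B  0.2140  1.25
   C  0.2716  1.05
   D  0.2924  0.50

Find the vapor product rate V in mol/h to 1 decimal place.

V = 36.7 mol/h

Rachford–Rice: g(ψ) = Σ zᵢ(Kᵢ−1)/(1+ψ(Kᵢ−1)) = 0.
Check two-phase: ΣzᵢKᵢ = 1.2184 > 1 and Σzᵢ/Kᵢ = 1.1095 > 1, so g(0) = 0.2184 > 0 and g(1) = -0.1095 < 0.
Newton iteration, ψ⁰ = 0.34:
  ψ = 0.3400: g = 0.09089, g' = -0.3063 → ψ = 0.6368
  ψ = 0.6368: g = 0.00534, g' = -0.2840 → ψ = 0.6556
  ψ = 0.6556: g = -0.00001, g' = -0.2852 → ψ = 0.6555
Converged at ψ = 0.6555.
Then V = ψ·F = 0.6555·56 = 36.7 mol/h and L = F − V = 19.3 mol/h.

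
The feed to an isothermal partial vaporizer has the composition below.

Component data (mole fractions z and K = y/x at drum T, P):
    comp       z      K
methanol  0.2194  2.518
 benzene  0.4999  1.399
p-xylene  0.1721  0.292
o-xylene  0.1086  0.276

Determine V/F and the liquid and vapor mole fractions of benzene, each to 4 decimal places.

Material balance + equilibrium reduce to Σ zᵢ(Kᵢ−1)/(1+V/F(Kᵢ−1)) = 0.
g(0) = ΣzᵢKᵢ − 1 = 0.3320 and g(1) = 1 − Σzᵢ/Kᵢ = -0.4273, so a root lies in (0, 1).
Newton–Raphson from V/F = 0.5:
  V/F = 0.5000: g = 0.04377, g' = -0.5653 → V/F = 0.5774
  V/F = 0.5774: g = -0.00163, g' = -0.6111 → V/F = 0.5748
Converged at V/F = 0.5748.
Compositions from xᵢ = zᵢ/(1+V/F(Kᵢ−1)), yᵢ = Kᵢxᵢ:
  methanol: x = 0.1172, y = 0.2950
  benzene: x = 0.4066, y = 0.5689
  p-xylene: x = 0.2902, y = 0.0847
  o-xylene: x = 0.1860, y = 0.0513

V/F = 0.5748, x_benzene = 0.4066, y_benzene = 0.5689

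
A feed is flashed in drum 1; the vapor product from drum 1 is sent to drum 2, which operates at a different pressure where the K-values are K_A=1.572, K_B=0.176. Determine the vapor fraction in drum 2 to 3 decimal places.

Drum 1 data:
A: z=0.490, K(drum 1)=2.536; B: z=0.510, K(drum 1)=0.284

V/F (drum 2) = 0.640

Drum 1:
Rachford–Rice: g(ψ₁) = Σ zᵢ(Kᵢ−1)/(1+ψ₁(Kᵢ−1)) = 0.
g(0) = ΣzᵢKᵢ − 1 = 0.387 and g(1) = 1 − Σzᵢ/Kᵢ = -0.989, so a root lies in (0, 1).
Newton iteration, ψ₁⁰ = 0.5:
  ψ₁ = 0.500: g = -0.1431, g' = -1.004 → ψ₁ = 0.358
  ψ₁ = 0.358: g = -0.0049, g' = -0.954 → ψ₁ = 0.352
Converged at ψ₁ = 0.352.
Drum-1 compositions:
  A: x = 0.318, y = 0.806
  B: x = 0.682, y = 0.194
Drum-2 feed = drum-1 vapor: z₂ = (0.8063, 0.1937).
Drum 2:
Let ψ₂ = V/F and solve Σ zᵢ(Kᵢ−1)/(1+ψ₂(Kᵢ−1)) = 0.
g(0) = ΣzᵢKᵢ − 1 = 0.302 and g(1) = 1 − Σzᵢ/Kᵢ = -0.614, so a root lies in (0, 1).
Newton–Raphson from ψ₂ = 0.5:
  ψ₂ = 0.500: g = 0.0872, g' = -0.540 → ψ₂ = 0.661
  ψ₂ = 0.661: g = -0.0162, g' = -0.774 → ψ₂ = 0.641
  ψ₂ = 0.641: g = -0.0005, g' = -0.731 → ψ₂ = 0.640
Converged at ψ₂ = 0.640.
  A: x = 0.590, y = 0.928
  B: x = 0.410, y = 0.072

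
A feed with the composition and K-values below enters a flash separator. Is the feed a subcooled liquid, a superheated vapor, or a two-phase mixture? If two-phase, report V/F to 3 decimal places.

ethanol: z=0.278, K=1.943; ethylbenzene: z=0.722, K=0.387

ΣzᵢKᵢ = 0.820; Σzᵢ/Kᵢ = 2.009.
Since ΣzᵢKᵢ < 1 the mixture is below its bubble point — single liquid phase.

subcooled liquid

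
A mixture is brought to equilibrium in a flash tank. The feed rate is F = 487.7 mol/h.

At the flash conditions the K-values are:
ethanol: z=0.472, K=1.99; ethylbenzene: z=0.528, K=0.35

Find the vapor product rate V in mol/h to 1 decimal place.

V = 94.0 mol/h

Rachford–Rice: g(ψ) = Σ zᵢ(Kᵢ−1)/(1+ψ(Kᵢ−1)) = 0.
g(0) = ΣzᵢKᵢ − 1 = 0.124 and g(1) = 1 − Σzᵢ/Kᵢ = -0.746, so a root lies in (0, 1).
Binary case is linear: z₁(K₁−1)(1+ψ(K₂−1)) + z₂(K₂−1)(1+ψ(K₁−1)) = 0
⇒ ψ = [z₁(K₁−1)+z₂(K₂−1)] / [−(K₁−1)(K₂−1)] = 0.1241/0.6435 = 0.193
Then V = ψ·F = 0.1928·487.7 = 94.0 mol/h and L = F − V = 393.7 mol/h.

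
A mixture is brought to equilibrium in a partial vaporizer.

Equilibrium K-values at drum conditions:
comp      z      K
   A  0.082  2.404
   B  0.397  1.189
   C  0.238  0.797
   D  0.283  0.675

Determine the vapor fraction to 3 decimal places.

Material balance + equilibrium reduce to Σ zᵢ(Kᵢ−1)/(1+ψ(Kᵢ−1)) = 0.
g(0) = ΣzᵢKᵢ − 1 = 0.050 and g(1) = 1 − Σzᵢ/Kᵢ = -0.086, so a root lies in (0, 1).
Newton iteration, ψ⁰ = 0.5:
  ψ = 0.500: g = -0.0274, g' = -0.122 → ψ = 0.276
  ψ = 0.276: g = 0.0020, g' = -0.144 → ψ = 0.290
Converged at ψ = 0.290.

ψ = 0.290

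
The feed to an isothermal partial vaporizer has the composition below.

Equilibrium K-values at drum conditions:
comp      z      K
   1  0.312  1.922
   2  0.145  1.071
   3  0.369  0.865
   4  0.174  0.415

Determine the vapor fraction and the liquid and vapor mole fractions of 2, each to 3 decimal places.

Let ψ = V/F and solve Σ zᵢ(Kᵢ−1)/(1+ψ(Kᵢ−1)) = 0.
Feasibility: ΣzᵢKᵢ = 1.146, Σzᵢ/Kᵢ = 1.144 — both > 1, two phases present.
Newton iteration, ψ⁰ = 0.55:
  ψ = 0.550: g = -0.0031, g' = -0.255 → ψ = 0.538
Converged at ψ = 0.538.
Compositions from xᵢ = zᵢ/(1+ψ(Kᵢ−1)), yᵢ = Kᵢxᵢ:
  1: x = 0.209, y = 0.401
  2: x = 0.140, y = 0.150
  3: x = 0.398, y = 0.344
  4: x = 0.254, y = 0.105

ψ = 0.538, x_2 = 0.140, y_2 = 0.150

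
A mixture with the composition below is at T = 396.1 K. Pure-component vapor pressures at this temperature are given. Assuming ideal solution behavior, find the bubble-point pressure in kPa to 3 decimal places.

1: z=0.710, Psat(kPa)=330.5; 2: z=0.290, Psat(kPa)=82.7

Pbub = 258.638 kPa

At the bubble point ψ → 0, so ΣzᵢKᵢ = 1 with Kᵢ = Pᵢˢᵃᵗ/P ⇒ P = ΣzᵢPᵢˢᵃᵗ.
P = 0.710·330.5 + 0.290·82.7 = 258.638 kPa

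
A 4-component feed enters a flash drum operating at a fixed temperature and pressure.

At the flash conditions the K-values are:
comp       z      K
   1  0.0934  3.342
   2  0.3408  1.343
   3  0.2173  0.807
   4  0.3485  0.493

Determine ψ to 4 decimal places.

ψ = 0.2479

Rachford–Rice: g(ψ) = Σ zᵢ(Kᵢ−1)/(1+ψ(Kᵢ−1)) = 0.
g(0) = ΣzᵢKᵢ − 1 = 0.1170 and g(1) = 1 − Σzᵢ/Kᵢ = -0.2579, so a root lies in (0, 1).
Newton–Raphson from ψ = 0.68:
  ψ = 0.6800: g = -0.13877, g' = -0.3220 → ψ = 0.2490
  ψ = 0.2490: g = -0.00040, g' = -0.3647 → ψ = 0.2479
Converged at ψ = 0.2479.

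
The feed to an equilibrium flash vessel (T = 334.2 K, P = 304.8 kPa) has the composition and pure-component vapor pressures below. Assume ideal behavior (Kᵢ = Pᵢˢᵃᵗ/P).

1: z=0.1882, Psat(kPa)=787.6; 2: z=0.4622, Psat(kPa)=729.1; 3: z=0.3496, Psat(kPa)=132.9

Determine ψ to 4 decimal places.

ψ = 0.9113

Raoult's law: Kᵢ = Pᵢˢᵃᵗ/P = Pᵢˢᵃᵗ/304.8.
  K_1 = 787.6/304.8 = 2.583990, K_2 = 729.1/304.8 = 2.392060, K_3 = 132.9/304.8 = 0.436024
Rachford–Rice: g(ψ) = Σ zᵢ(Kᵢ−1)/(1+ψ(Kᵢ−1)) = 0.
Feasibility: ΣzᵢKᵢ = 1.7444, Σzᵢ/Kᵢ = 1.0678 — both > 1, two phases present.
Newton–Raphson from ψ = 0.35:
  ψ = 0.3500: g = 0.37875, g' = -0.7730 → ψ = 0.8400
  ψ = 0.8400: g = 0.04987, g' = -0.6788 → ψ = 0.9134
  ψ = 0.9134: g = -0.00159, g' = -0.7255 → ψ = 0.9113
Converged at ψ = 0.9113.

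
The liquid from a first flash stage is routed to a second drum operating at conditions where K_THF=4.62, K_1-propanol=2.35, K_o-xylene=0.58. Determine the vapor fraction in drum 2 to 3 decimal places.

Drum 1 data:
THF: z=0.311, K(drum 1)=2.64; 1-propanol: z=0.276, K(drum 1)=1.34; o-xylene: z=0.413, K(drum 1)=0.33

Drum 1:
Let ψ₁ = V/F and solve Σ zᵢ(Kᵢ−1)/(1+ψ₁(Kᵢ−1)) = 0.
Check two-phase: ΣzᵢKᵢ = 1.327 > 1 and Σzᵢ/Kᵢ = 1.575 > 1, so g(0) = 0.327 > 0 and g(1) = -0.575 < 0.
Newton–Raphson from ψ₁ = 0.54:
  ψ₁ = 0.540: g = -0.0838, g' = -0.713 → ψ₁ = 0.423
  ψ₁ = 0.423: g = -0.0026, g' = -0.677 → ψ₁ = 0.419
Converged at ψ₁ = 0.419.
Drum-1 compositions:
  THF: x = 0.184, y = 0.487
  1-propanol: x = 0.242, y = 0.324
  o-xylene: x = 0.574, y = 0.189
Drum-2 feed = drum-1 liquid: z₂ = (0.1844, 0.2416, 0.5740).
Drum 2:
Material balance + equilibrium reduce to Σ zᵢ(Kᵢ−1)/(1+ψ₂(Kᵢ−1)) = 0.
Feasibility: ΣzᵢKᵢ = 1.753, Σzᵢ/Kᵢ = 1.132 — both > 1, two phases present.
Newton iteration, ψ₂⁰ = 0.5:
  ψ₂ = 0.500: g = 0.1271, g' = -0.625 → ψ₂ = 0.703
  ψ₂ = 0.703: g = 0.0134, g' = -0.512 → ψ₂ = 0.730
Converged at ψ₂ = 0.730.
  THF: x = 0.051, y = 0.234
  1-propanol: x = 0.122, y = 0.286
  o-xylene: x = 0.828, y = 0.480

V/F (drum 2) = 0.730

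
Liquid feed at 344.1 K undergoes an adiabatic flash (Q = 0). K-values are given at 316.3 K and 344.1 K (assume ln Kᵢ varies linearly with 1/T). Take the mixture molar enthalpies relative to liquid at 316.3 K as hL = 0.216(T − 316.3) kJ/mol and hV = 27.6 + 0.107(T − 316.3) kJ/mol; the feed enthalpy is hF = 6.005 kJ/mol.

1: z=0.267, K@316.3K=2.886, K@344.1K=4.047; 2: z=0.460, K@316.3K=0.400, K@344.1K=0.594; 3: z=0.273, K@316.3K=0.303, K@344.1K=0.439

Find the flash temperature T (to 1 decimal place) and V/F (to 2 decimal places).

T = 326.6 K, V/F = 0.14

Adiabatic flash: solve Rachford–Rice at each trial T, then check hF = ψ·hV(T) + (1−ψ)·hL(T).
  T = 316.3 K: K = (2.886, 0.400, 0.303), RR gives ψ = 0.031, H_out = 0.856 kJ/mol
  T = 344.1 K: K = (4.047, 0.594, 0.439), RR gives ψ = 0.332, H_out = 14.173 kJ/mol
  T = 330.2 K: K = (3.442, 0.492, 0.368), RR gives ψ = 0.181, H_out = 7.713 kJ/mol
  T = 323.2 K: K = (3.156, 0.444, 0.334), RR gives ψ = 0.107, H_out = 4.365 kJ/mol
  T = 326.7 K: K = (3.297, 0.467, 0.351), RR gives ψ = 0.144, H_out = 6.058 kJ/mol
  T = 324.9 K: K = (3.224, 0.455, 0.342), RR gives ψ = 0.125, H_out = 5.193 kJ/mol
Linear interpolation between T = 324.9 (H_out = 5.193) and T = 326.7 (H_out = 6.058) on hF = 6.005 gives T ≈ 326.6 K, at which ψ = 0.14.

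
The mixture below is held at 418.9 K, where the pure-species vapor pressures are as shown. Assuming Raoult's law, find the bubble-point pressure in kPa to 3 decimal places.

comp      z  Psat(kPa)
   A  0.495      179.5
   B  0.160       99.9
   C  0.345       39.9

Pbub = 118.602 kPa

At the bubble point ψ → 0, so ΣzᵢKᵢ = 1 with Kᵢ = Pᵢˢᵃᵗ/P ⇒ P = ΣzᵢPᵢˢᵃᵗ.
P = 0.495·179.5 + 0.160·99.9 + 0.345·39.9 = 118.602 kPa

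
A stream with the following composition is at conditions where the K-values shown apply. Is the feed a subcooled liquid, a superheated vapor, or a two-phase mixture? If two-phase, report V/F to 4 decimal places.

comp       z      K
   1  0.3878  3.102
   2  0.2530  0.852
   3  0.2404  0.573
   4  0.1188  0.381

ΣzᵢKᵢ = 1.6015; Σzᵢ/Kᵢ = 1.1533.
Both exceed 1, so a two-phase solution exists.
Rachford–Rice: g(ψ) = Σ zᵢ(Kᵢ−1)/(1+ψ(Kᵢ−1)) = 0.
Iterate (Newton) starting at ψ = 0.64:
  ψ = 0.6400: g = 0.04318, g' = -0.5261 → ψ = 0.7221
  ψ = 0.7221: g = 0.00046, g' = -0.5177 → ψ = 0.7230
Converged at ψ = 0.7230.

two-phase, V/F = 0.7230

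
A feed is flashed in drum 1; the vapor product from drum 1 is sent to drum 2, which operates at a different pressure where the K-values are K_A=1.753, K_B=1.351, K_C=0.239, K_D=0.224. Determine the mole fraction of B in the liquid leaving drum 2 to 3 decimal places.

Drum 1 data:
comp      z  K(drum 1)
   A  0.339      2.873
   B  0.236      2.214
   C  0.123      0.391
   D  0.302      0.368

Drum 1:
Material balance + equilibrium reduce to Σ zᵢ(Kᵢ−1)/(1+ψ₁(Kᵢ−1)) = 0.
Feasibility: ΣzᵢKᵢ = 1.656, Σzᵢ/Kᵢ = 1.360 — both > 1, two phases present.
Iterate (Newton) starting at ψ₁ = 0.5:
  ψ₁ = 0.500: g = 0.1194, g' = -0.804 → ψ₁ = 0.649
  ψ₁ = 0.649: g = -0.0003, g' = -0.822 → ψ₁ = 0.648
Converged at ψ₁ = 0.648.
Drum-1 compositions:
  A: x = 0.153, y = 0.440
  B: x = 0.132, y = 0.292
  C: x = 0.203, y = 0.079
  D: x = 0.512, y = 0.188
Drum-2 feed = drum-1 vapor: z₂ = (0.4399, 0.2924, 0.0795, 0.1883).
Drum 2:
Newton iteration, ψ₂⁰ = 0.48:
  ψ₂ = 0.480: g = 0.0030, g' = -0.563 → ψ₂ = 0.485
Converged at ψ₂ = 0.485.
  A: x = 0.322, y = 0.565
  B: x = 0.250, y = 0.338
  C: x = 0.126, y = 0.030
  D: x = 0.302, y = 0.068

x_B (drum 2) = 0.250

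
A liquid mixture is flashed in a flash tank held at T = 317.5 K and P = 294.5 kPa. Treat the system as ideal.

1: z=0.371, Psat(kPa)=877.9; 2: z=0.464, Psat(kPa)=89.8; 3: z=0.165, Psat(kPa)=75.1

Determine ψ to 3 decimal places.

ψ = 0.206

Raoult's law: Kᵢ = Pᵢˢᵃᵗ/P = Pᵢˢᵃᵗ/294.5.
  K_1 = 877.9/294.5 = 2.98098, K_2 = 89.8/294.5 = 0.30492, K_3 = 75.1/294.5 = 0.25501
Rachford–Rice: g(ψ) = Σ zᵢ(Kᵢ−1)/(1+ψ(Kᵢ−1)) = 0.
Check two-phase: ΣzᵢKᵢ = 1.290 > 1 and Σzᵢ/Kᵢ = 2.293 > 1, so g(0) = 0.290 > 0 and g(1) = -1.293 < 0.
Newton iteration, ψ⁰ = 0.5:
  ψ = 0.500: g = -0.3210, g' = -1.127 → ψ = 0.215
  ψ = 0.215: g = -0.0102, g' = -1.156 → ψ = 0.206
Converged at ψ = 0.206.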